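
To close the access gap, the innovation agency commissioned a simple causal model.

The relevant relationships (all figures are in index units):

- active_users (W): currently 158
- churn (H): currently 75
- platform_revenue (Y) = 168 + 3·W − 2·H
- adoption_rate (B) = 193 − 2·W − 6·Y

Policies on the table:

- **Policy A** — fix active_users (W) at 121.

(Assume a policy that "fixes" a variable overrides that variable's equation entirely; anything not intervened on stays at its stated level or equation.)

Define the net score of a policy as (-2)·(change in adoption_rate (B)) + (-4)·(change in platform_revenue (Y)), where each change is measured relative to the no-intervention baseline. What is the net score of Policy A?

Baseline:
  W = 158
  H = 75
  Y = 168 + 3·158 − 2·75 = 492
  B = 193 − 2·158 − 6·492 = -3075
Policy A (W := 121):
  W = 121
  H = 75
  Y = 168 + 3·121 − 2·75 = 381
  B = 193 − 2·121 − 6·381 = -2335
ΔB = -2335 − (-3075) = 740; ΔY = 381 − 492 = -111
Score = (-2)·740 + (-4)·(-111) = -1036

-1036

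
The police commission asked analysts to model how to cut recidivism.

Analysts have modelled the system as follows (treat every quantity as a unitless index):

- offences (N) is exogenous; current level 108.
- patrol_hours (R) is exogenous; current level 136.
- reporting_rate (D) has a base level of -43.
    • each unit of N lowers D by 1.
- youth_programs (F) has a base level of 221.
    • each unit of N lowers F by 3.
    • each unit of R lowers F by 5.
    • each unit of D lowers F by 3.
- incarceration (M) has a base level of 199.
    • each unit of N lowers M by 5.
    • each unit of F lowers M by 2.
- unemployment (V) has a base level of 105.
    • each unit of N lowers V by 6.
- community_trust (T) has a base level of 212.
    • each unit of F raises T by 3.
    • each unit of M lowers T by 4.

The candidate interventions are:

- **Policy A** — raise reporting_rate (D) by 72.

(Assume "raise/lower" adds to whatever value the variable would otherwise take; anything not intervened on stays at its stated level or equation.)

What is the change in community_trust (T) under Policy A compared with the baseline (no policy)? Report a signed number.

-2376

Baseline:
  N = 108
  R = 136
  D = -43 − 108 = -151
  F = 221 − 3·108 − 5·136 − 3·(-151) = -330
  M = 199 − 5·108 − 2·(-330) = 319
  T = 212 + 3·(-330) − 4·319 = -2054
Policy A (D + 72):
  N = 108
  R = 136
  D = -43 − 108 (+72 from intervention) = -79
  F = 221 − 3·108 − 5·136 − 3·(-79) = -546
  M = 199 − 5·108 − 2·(-546) = 751
  T = 212 + 3·(-546) − 4·751 = -4430
Change in T: -4430 − (-2054) = -2376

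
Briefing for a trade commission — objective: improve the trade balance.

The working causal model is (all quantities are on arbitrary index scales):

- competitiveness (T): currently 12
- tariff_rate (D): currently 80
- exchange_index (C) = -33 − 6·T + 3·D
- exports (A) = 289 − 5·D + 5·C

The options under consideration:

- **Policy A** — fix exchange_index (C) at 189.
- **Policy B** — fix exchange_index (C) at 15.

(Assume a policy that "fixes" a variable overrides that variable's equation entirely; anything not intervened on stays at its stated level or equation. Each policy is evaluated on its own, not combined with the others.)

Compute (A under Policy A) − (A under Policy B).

Policy A (C := 189):
  T = 12
  D = 80
  C = 189
  A = 289 − 5·80 + 5·189 = 834
Policy B (C := 15):
  T = 12
  D = 80
  C = 15
  A = 289 − 5·80 + 5·15 = -36
A: 834 − (-36) = 870

870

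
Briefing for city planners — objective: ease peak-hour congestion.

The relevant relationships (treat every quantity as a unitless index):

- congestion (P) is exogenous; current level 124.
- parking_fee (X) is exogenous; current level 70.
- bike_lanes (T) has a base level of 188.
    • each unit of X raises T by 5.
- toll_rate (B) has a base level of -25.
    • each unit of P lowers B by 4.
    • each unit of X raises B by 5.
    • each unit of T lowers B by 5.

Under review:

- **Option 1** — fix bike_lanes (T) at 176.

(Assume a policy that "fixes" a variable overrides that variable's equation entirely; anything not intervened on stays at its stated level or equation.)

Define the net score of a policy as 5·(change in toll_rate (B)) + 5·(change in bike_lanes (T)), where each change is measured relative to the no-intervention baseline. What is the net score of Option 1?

Baseline:
  P = 124
  X = 70
  T = 188 + 5·70 = 538
  B = -25 − 4·124 + 5·70 − 5·538 = -2861
Option 1 (T := 176):
  P = 124
  X = 70
  T = 176
  B = -25 − 4·124 + 5·70 − 5·176 = -1051
ΔB = -1051 − (-2861) = 1810; ΔT = 176 − 538 = -362
Score = 5·1810 + 5·(-362) = 7240

7240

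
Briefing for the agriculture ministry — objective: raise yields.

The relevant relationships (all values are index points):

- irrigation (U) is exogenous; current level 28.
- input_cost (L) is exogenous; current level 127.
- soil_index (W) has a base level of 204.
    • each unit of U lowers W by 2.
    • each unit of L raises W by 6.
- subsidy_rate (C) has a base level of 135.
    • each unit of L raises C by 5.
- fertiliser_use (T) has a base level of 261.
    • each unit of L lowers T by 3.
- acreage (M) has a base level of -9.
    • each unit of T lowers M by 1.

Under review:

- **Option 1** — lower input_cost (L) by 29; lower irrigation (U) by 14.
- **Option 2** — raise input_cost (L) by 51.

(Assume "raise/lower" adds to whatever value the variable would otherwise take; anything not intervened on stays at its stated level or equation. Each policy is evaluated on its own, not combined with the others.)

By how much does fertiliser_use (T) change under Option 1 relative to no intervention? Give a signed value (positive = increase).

87

Baseline:
  L = 127
  T = 261 − 3·127 = -120
Option 1 (L − 29, U − 14):
  L = 127 − 29 = 98
  T = 261 − 3·98 = -33
Change in T: -33 − (-120) = 87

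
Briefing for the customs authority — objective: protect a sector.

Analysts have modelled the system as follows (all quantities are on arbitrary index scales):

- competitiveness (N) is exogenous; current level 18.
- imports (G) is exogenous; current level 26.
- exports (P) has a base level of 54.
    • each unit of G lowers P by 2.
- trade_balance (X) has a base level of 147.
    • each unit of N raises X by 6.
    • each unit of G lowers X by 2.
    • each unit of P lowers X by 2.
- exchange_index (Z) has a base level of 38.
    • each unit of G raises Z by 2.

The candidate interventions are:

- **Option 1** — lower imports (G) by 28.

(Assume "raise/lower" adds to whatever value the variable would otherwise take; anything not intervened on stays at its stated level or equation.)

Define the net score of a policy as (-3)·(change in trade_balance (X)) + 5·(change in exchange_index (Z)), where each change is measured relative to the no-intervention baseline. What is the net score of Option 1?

Baseline:
  N = 18
  G = 26
  P = 54 − 2·26 = 2
  X = 147 + 6·18 − 2·26 − 2·2 = 199
  Z = 38 + 2·26 = 90
Option 1 (G − 28):
  N = 18
  G = 26 − 28 = -2
  P = 54 − 2·(-2) = 58
  X = 147 + 6·18 − 2·(-2) − 2·58 = 143
  Z = 38 + 2·(-2) = 34
ΔX = 143 − 199 = -56; ΔZ = 34 − 90 = -56
Score = (-3)·(-56) + 5·(-56) = -112

-112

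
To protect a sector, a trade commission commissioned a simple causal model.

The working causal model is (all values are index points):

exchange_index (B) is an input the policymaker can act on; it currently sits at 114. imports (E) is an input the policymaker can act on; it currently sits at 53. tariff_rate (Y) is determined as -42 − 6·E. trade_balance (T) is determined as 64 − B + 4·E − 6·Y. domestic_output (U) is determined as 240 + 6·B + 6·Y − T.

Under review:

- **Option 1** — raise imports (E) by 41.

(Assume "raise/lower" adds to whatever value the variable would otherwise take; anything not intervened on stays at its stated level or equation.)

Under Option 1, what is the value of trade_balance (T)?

3962

Option 1 (E + 41):
  B = 114
  E = 53 + 41 = 94
  Y = -42 − 6·94 = -606
  T = 64 − 114 + 4·94 − 6·(-606) = 3962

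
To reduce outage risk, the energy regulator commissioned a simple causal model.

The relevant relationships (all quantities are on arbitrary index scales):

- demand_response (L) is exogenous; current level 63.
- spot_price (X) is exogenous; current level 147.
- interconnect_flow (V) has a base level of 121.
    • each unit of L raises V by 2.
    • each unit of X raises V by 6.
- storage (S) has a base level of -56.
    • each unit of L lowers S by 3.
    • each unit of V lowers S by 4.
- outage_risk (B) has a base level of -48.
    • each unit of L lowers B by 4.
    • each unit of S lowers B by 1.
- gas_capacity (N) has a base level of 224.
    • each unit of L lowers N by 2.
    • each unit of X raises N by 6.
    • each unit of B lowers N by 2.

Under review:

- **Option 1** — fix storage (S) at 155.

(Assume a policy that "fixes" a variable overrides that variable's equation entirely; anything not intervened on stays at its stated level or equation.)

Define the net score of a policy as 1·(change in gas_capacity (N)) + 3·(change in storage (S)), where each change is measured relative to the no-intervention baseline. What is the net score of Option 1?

24580

Baseline:
  L = 63
  X = 147
  V = 121 + 2·63 + 6·147 = 1129
  S = -56 − 3·63 − 4·1129 = -4761
  B = -48 − 4·63 − (-4761) = 4461
  N = 224 − 2·63 + 6·147 − 2·4461 = -7942
Option 1 (S := 155):
  L = 63
  X = 147
  V = 121 + 2·63 + 6·147 = 1129
  S = 155
  B = -48 − 4·63 − 155 = -455
  N = 224 − 2·63 + 6·147 − 2·(-455) = 1890
ΔN = 1890 − (-7942) = 9832; ΔS = 155 − (-4761) = 4916
Score = 1·9832 + 3·4916 = 24580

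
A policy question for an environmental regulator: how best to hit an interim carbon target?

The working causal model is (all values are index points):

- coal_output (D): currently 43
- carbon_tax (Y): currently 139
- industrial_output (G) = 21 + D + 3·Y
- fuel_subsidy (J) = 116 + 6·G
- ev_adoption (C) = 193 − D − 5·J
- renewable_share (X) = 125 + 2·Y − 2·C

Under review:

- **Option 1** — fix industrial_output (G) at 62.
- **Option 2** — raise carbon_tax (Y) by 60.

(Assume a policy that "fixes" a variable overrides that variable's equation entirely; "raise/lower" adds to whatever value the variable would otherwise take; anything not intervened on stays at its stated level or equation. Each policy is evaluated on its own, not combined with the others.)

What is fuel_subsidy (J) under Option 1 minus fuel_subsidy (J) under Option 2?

-3594

Option 1 (G := 62):
  D = 43
  Y = 139
  G = 62
  J = 116 + 6·62 = 488
Option 2 (Y + 60):
  D = 43
  Y = 139 + 60 = 199
  G = 21 + 43 + 3·199 = 661
  J = 116 + 6·661 = 4082
J: 488 − 4082 = -3594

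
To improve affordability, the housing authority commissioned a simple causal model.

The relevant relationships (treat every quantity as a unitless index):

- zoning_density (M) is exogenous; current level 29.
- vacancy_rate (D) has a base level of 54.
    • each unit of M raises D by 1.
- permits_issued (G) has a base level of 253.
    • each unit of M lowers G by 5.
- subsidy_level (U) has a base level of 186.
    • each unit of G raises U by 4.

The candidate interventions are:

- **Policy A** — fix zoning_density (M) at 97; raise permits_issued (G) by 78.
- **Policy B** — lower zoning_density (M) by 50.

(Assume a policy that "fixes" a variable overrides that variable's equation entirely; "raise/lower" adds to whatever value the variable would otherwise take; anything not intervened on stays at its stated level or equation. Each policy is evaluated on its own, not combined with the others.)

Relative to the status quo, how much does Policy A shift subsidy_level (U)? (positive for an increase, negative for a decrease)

-1048

Baseline:
  M = 29
  G = 253 − 5·29 = 108
  U = 186 + 4·108 = 618
Policy A (M := 97, G + 78):
  M = 97
  G = 253 − 5·97 (+78 from intervention) = -154
  U = 186 + 4·(-154) = -430
Change in U: -430 − 618 = -1048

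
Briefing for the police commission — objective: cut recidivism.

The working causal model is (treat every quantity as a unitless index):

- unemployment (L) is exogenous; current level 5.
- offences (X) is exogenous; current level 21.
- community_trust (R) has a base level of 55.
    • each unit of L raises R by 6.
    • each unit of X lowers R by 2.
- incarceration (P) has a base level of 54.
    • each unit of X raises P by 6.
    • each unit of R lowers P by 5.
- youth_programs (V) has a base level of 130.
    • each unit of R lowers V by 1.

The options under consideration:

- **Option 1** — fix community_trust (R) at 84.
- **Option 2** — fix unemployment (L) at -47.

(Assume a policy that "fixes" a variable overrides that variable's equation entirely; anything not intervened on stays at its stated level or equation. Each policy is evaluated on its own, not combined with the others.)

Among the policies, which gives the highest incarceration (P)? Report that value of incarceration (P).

Option 1 (R := 84):
  L = 5
  X = 21
  R = 84
  P = 54 + 6·21 − 5·84 = -240
Option 2 (L := -47):
  L = -47
  X = 21
  R = 55 + 6·(-47) − 2·21 = -269
  P = 54 + 6·21 − 5·(-269) = 1525
Comparing — Option 1: P=-240, Option 2: P=1525. Highest is 1525 (Option 2).

1525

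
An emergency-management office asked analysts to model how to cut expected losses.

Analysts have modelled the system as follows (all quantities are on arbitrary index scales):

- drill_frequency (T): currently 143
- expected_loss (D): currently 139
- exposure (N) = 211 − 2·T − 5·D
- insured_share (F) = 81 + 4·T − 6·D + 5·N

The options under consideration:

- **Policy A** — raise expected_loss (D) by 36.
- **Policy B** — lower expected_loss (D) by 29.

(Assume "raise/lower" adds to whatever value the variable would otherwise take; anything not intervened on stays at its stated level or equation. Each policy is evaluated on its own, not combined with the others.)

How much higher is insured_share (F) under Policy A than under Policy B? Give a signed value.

-2015

Policy A (D + 36):
  T = 143
  D = 139 + 36 = 175
  N = 211 − 2·143 − 5·175 = -950
  F = 81 + 4·143 − 6·175 + 5·(-950) = -5147
Policy B (D − 29):
  T = 143
  D = 139 − 29 = 110
  N = 211 − 2·143 − 5·110 = -625
  F = 81 + 4·143 − 6·110 + 5·(-625) = -3132
F: -5147 − (-3132) = -2015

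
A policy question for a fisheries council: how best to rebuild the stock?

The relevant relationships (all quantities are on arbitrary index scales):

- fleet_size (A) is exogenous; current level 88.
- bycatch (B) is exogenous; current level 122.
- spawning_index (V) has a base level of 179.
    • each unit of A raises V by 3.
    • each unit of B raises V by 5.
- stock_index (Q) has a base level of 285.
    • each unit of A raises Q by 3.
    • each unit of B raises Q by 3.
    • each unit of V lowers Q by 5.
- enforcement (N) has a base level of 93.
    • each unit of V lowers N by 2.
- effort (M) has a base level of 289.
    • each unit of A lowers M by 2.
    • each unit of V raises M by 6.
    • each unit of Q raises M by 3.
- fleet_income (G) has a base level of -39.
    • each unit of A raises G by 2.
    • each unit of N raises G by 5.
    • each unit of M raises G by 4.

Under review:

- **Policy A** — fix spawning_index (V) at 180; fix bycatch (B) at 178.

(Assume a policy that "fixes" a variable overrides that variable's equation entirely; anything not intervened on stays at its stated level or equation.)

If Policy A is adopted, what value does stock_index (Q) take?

183

Policy A (V := 180, B := 178):
  A = 88
  B = 178
  V = 180
  Q = 285 + 3·88 + 3·178 − 5·180 = 183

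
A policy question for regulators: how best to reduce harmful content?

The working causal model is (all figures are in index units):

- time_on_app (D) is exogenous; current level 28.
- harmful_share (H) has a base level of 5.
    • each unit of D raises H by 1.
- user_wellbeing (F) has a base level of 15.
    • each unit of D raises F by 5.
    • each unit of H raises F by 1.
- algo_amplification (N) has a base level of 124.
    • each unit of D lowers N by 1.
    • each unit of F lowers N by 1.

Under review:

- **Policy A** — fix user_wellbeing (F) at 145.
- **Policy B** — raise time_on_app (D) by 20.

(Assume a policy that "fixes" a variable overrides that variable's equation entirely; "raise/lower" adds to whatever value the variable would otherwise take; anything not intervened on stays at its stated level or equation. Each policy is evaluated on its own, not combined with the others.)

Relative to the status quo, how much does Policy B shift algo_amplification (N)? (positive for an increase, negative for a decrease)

-140

Baseline:
  D = 28
  H = 5 + 28 = 33
  F = 15 + 5·28 + 33 = 188
  N = 124 − 28 − 188 = -92
Policy B (D + 20):
  D = 28 + 20 = 48
  H = 5 + 48 = 53
  F = 15 + 5·48 + 53 = 308
  N = 124 − 48 − 308 = -232
Change in N: -232 − (-92) = -140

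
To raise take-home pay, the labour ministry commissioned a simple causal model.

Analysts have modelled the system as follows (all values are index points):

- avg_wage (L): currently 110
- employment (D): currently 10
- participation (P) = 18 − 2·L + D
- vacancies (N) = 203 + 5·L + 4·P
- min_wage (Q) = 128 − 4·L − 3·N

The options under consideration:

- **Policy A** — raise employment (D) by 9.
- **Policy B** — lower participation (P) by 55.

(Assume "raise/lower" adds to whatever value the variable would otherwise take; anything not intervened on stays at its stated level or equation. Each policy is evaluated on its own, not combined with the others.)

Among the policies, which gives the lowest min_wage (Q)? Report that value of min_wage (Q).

-375

Policy A (D + 9):
  L = 110
  D = 10 + 9 = 19
  P = 18 − 2·110 + 19 = -183
  N = 203 + 5·110 + 4·(-183) = 21
  Q = 128 − 4·110 − 3·21 = -375
Policy B (P − 55):
  L = 110
  D = 10
  P = 18 − 2·110 + 10 (−55 from intervention) = -247
  N = 203 + 5·110 + 4·(-247) = -235
  Q = 128 − 4·110 − 3·(-235) = 393
Comparing — Policy A: Q=-375, Policy B: Q=393. Lowest is -375 (Policy A).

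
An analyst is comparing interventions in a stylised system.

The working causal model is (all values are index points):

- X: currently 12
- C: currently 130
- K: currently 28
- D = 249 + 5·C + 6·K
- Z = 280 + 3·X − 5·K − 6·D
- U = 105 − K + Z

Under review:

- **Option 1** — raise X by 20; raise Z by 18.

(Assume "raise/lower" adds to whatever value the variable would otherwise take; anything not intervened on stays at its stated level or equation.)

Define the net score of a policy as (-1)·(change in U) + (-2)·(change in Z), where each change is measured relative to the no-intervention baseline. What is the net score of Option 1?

-234

Baseline:
  X = 12
  C = 130
  K = 28
  D = 249 + 5·130 + 6·28 = 1067
  Z = 280 + 3·12 − 5·28 − 6·1067 = -6226
  U = 105 − 28 + (-6226) = -6149
Option 1 (X + 20, Z + 18):
  X = 12 + 20 = 32
  C = 130
  K = 28
  D = 249 + 5·130 + 6·28 = 1067
  Z = 280 + 3·32 − 5·28 − 6·1067 (+18 from intervention) = -6148
  U = 105 − 28 + (-6148) = -6071
ΔU = -6071 − (-6149) = 78; ΔZ = -6148 − (-6226) = 78
Score = (-1)·78 + (-2)·78 = -234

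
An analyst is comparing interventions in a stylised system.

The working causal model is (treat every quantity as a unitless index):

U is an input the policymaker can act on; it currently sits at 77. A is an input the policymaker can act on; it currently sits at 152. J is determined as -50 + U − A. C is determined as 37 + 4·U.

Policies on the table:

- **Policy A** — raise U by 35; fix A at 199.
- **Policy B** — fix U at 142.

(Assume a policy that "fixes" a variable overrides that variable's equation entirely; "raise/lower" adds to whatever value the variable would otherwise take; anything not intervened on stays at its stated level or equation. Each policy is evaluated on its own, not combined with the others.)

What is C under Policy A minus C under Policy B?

-120

Policy A (U + 35, A := 199):
  U = 77 + 35 = 112
  C = 37 + 4·112 = 485
Policy B (U := 142):
  U = 142
  C = 37 + 4·142 = 605
C: 485 − 605 = -120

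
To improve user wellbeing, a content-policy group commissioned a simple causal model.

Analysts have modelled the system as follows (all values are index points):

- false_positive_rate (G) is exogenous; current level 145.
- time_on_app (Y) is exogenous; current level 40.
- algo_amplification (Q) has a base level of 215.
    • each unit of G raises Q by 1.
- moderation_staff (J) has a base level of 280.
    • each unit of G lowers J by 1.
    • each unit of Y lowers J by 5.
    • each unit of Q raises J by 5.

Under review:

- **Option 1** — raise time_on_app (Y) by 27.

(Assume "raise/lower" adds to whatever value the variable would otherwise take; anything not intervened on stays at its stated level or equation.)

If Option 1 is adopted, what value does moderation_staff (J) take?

Option 1 (Y + 27):
  G = 145
  Y = 40 + 27 = 67
  Q = 215 + 145 = 360
  J = 280 − 145 − 5·67 + 5·360 = 1600

1600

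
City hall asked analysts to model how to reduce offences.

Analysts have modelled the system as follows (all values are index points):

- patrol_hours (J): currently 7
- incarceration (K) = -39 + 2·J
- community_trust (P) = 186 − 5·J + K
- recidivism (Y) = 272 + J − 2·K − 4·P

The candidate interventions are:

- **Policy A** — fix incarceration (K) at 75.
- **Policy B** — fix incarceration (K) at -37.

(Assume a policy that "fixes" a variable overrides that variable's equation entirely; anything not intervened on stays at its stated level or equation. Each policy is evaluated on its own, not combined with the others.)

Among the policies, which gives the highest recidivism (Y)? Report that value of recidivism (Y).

Policy A (K := 75):
  J = 7
  K = 75
  P = 186 − 5·7 + 75 = 226
  Y = 272 + 7 − 2·75 − 4·226 = -775
Policy B (K := -37):
  J = 7
  K = -37
  P = 186 − 5·7 + (-37) = 114
  Y = 272 + 7 − 2·(-37) − 4·114 = -103
Comparing — Policy A: Y=-775, Policy B: Y=-103. Highest is -103 (Policy B).

-103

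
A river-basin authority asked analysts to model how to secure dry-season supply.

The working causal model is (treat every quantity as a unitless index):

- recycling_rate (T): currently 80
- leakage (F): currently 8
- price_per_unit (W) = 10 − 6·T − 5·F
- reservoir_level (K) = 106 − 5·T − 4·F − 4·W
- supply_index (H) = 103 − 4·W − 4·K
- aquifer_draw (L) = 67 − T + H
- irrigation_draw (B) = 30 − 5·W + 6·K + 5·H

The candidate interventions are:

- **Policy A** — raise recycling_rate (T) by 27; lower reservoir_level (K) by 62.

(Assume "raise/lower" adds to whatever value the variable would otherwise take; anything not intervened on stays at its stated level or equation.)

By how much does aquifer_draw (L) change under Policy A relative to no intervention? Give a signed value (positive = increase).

Baseline:
  T = 80
  F = 8
  W = 10 − 6·80 − 5·8 = -510
  K = 106 − 5·80 − 4·8 − 4·(-510) = 1714
  H = 103 − 4·(-510) − 4·1714 = -4713
  L = 67 − 80 + (-4713) = -4726
Policy A (T + 27, K − 62):
  T = 80 + 27 = 107
  F = 8
  W = 10 − 6·107 − 5·8 = -672
  K = 106 − 5·107 − 4·8 − 4·(-672) (−62 from intervention) = 2165
  H = 103 − 4·(-672) − 4·2165 = -5869
  L = 67 − 107 + (-5869) = -5909
Change in L: -5909 − (-4726) = -1183

-1183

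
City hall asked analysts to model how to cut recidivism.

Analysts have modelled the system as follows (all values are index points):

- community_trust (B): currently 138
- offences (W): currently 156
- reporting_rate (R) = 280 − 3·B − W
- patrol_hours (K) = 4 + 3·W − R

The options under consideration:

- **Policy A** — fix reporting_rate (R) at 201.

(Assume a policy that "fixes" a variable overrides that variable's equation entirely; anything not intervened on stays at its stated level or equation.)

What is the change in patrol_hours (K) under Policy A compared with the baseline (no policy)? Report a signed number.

-491

Baseline:
  B = 138
  W = 156
  R = 280 − 3·138 − 156 = -290
  K = 4 + 3·156 − (-290) = 762
Policy A (R := 201):
  B = 138
  W = 156
  R = 201
  K = 4 + 3·156 − 201 = 271
Change in K: 271 − 762 = -491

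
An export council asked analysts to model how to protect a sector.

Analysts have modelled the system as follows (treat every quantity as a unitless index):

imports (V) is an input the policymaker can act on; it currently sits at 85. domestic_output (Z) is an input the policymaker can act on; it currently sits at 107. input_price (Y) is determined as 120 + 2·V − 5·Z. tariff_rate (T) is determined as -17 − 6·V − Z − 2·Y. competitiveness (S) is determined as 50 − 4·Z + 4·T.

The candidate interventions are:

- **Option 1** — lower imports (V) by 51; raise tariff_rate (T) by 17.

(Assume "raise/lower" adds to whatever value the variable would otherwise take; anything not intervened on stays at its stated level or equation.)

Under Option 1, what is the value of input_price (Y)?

-347

Option 1 (V − 51, T + 17):
  V = 85 − 51 = 34
  Z = 107
  Y = 120 + 2·34 − 5·107 = -347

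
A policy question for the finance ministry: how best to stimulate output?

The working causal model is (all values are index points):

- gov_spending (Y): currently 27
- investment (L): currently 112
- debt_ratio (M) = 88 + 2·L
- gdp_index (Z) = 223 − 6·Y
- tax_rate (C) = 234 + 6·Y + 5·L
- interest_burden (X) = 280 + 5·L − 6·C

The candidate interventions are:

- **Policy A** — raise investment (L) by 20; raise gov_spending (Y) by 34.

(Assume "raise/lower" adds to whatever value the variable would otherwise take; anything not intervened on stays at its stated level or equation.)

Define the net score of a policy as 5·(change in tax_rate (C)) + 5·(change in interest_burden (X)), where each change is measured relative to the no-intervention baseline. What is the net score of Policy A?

Baseline:
  Y = 27
  L = 112
  C = 234 + 6·27 + 5·112 = 956
  X = 280 + 5·112 − 6·956 = -4896
Policy A (L + 20, Y + 34):
  Y = 27 + 34 = 61
  L = 112 + 20 = 132
  C = 234 + 6·61 + 5·132 = 1260
  X = 280 + 5·132 − 6·1260 = -6620
ΔC = 1260 − 956 = 304; ΔX = -6620 − (-4896) = -1724
Score = 5·304 + 5·(-1724) = -7100

-7100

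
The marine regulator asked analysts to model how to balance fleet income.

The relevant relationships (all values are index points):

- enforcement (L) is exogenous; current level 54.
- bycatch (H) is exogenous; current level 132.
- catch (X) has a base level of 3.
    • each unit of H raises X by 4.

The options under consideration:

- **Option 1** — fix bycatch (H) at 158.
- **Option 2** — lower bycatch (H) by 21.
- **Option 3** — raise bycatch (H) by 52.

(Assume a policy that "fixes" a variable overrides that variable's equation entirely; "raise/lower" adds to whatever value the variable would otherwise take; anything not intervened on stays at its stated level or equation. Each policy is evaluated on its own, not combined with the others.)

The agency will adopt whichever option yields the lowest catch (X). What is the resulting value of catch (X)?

Option 1 (H := 158):
  H = 158
  X = 3 + 4·158 = 635
Option 2 (H − 21):
  H = 132 − 21 = 111
  X = 3 + 4·111 = 447
Option 3 (H + 52):
  H = 132 + 52 = 184
  X = 3 + 4·184 = 739
Comparing — Option 1: X=635, Option 2: X=447, Option 3: X=739. Lowest is 447 (Option 2).

447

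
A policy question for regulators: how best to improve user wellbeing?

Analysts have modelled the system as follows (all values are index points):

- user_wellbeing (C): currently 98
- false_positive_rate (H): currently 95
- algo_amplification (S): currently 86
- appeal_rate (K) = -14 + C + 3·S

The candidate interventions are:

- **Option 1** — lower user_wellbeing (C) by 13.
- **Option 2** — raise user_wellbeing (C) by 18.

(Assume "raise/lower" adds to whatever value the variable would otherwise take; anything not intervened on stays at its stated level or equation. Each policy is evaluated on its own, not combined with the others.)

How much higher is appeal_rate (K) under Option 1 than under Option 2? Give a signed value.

-31

Option 1 (C − 13):
  C = 98 − 13 = 85
  S = 86
  K = -14 + 85 + 3·86 = 329
Option 2 (C + 18):
  C = 98 + 18 = 116
  S = 86
  K = -14 + 116 + 3·86 = 360
K: 329 − 360 = -31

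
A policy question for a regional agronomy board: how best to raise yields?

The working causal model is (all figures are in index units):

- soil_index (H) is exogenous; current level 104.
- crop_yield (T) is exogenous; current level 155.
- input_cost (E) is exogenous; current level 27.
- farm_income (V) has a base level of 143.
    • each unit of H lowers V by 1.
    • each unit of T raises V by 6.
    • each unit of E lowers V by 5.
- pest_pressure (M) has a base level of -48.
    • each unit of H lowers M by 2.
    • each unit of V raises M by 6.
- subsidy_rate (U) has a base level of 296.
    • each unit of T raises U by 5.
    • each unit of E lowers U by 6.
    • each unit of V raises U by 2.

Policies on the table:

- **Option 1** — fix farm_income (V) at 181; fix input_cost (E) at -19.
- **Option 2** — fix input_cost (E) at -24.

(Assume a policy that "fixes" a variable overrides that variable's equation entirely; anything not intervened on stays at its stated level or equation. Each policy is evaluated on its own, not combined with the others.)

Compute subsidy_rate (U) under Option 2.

Option 2 (E := -24):
  H = 104
  T = 155
  E = -24
  V = 143 − 104 + 6·155 − 5·(-24) = 1089
  U = 296 + 5·155 − 6·(-24) + 2·1089 = 3393

3393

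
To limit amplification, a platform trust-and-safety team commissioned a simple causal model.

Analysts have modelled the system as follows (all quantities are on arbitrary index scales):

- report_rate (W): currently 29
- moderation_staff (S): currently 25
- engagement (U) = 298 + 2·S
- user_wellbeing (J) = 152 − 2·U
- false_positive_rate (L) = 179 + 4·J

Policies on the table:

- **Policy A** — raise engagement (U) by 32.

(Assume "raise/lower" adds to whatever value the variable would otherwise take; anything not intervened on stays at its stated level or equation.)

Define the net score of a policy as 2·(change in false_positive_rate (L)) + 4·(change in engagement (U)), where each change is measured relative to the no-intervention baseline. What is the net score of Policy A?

-384

Baseline:
  S = 25
  U = 298 + 2·25 = 348
  J = 152 − 2·348 = -544
  L = 179 + 4·(-544) = -1997
Policy A (U + 32):
  S = 25
  U = 298 + 2·25 (+32 from intervention) = 380
  J = 152 − 2·380 = -608
  L = 179 + 4·(-608) = -2253
ΔL = -2253 − (-1997) = -256; ΔU = 380 − 348 = 32
Score = 2·(-256) + 4·32 = -384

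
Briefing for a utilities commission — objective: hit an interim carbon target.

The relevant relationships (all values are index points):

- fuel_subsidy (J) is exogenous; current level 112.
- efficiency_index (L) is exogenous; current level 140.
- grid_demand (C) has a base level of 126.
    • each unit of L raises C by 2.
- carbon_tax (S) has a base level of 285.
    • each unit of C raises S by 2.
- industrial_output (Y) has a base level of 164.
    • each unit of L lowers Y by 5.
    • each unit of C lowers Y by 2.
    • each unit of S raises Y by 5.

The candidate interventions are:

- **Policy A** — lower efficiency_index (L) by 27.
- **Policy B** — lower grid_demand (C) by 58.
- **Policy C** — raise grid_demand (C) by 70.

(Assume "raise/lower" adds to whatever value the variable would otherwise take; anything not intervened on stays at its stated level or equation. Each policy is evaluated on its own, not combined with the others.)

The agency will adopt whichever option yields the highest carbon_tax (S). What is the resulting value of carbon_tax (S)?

Policy A (L − 27):
  L = 140 − 27 = 113
  C = 126 + 2·113 = 352
  S = 285 + 2·352 = 989
Policy B (C − 58):
  L = 140
  C = 126 + 2·140 (−58 from intervention) = 348
  S = 285 + 2·348 = 981
Policy C (C + 70):
  L = 140
  C = 126 + 2·140 (+70 from intervention) = 476
  S = 285 + 2·476 = 1237
Comparing — Policy A: S=989, Policy B: S=981, Policy C: S=1237. Highest is 1237 (Policy C).

1237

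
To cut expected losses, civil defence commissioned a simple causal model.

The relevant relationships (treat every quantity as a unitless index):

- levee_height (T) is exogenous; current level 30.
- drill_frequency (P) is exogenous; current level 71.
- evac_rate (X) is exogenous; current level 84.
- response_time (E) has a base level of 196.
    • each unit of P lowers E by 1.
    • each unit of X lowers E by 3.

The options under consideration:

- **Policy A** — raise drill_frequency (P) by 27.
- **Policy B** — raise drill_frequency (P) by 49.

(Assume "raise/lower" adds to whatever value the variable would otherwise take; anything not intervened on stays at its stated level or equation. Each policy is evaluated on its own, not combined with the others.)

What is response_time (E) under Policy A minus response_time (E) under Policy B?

22

Policy A (P + 27):
  P = 71 + 27 = 98
  X = 84
  E = 196 − 98 − 3·84 = -154
Policy B (P + 49):
  P = 71 + 49 = 120
  X = 84
  E = 196 − 120 − 3·84 = -176
E: -154 − (-176) = 22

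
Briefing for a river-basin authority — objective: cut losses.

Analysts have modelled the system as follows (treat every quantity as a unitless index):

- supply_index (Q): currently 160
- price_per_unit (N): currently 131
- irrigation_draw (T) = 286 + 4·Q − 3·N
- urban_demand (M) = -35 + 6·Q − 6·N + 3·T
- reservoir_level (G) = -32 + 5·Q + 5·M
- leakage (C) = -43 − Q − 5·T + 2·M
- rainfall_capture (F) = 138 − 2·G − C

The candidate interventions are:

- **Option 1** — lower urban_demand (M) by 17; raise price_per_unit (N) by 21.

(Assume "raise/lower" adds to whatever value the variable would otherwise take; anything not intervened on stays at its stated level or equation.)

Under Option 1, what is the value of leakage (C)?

259

Option 1 (M − 17, N + 21):
  Q = 160
  N = 131 + 21 = 152
  T = 286 + 4·160 − 3·152 = 470
  M = -35 + 6·160 − 6·152 + 3·470 (−17 from intervention) = 1406
  C = -43 − 160 − 5·470 + 2·1406 = 259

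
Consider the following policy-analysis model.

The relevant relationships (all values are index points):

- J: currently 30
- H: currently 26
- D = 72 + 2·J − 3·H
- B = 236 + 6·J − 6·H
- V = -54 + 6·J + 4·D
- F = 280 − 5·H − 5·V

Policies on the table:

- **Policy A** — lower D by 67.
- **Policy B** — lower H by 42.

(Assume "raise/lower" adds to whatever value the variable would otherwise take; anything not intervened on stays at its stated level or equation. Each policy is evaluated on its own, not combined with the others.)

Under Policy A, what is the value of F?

-220

Policy A (D − 67):
  J = 30
  H = 26
  D = 72 + 2·30 − 3·26 (−67 from intervention) = -13
  V = -54 + 6·30 + 4·(-13) = 74
  F = 280 − 5·26 − 5·74 = -220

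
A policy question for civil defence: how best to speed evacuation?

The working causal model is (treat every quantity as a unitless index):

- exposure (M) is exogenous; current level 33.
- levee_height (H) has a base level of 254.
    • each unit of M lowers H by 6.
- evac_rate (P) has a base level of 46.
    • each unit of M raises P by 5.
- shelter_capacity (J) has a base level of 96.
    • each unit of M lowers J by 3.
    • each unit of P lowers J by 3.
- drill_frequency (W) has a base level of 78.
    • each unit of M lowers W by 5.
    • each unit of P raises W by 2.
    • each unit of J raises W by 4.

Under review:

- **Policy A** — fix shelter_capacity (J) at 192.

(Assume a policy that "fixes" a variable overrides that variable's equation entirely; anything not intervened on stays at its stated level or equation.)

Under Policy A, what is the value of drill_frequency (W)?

1103

Policy A (J := 192):
  M = 33
  P = 46 + 5·33 = 211
  J = 192
  W = 78 − 5·33 + 2·211 + 4·192 = 1103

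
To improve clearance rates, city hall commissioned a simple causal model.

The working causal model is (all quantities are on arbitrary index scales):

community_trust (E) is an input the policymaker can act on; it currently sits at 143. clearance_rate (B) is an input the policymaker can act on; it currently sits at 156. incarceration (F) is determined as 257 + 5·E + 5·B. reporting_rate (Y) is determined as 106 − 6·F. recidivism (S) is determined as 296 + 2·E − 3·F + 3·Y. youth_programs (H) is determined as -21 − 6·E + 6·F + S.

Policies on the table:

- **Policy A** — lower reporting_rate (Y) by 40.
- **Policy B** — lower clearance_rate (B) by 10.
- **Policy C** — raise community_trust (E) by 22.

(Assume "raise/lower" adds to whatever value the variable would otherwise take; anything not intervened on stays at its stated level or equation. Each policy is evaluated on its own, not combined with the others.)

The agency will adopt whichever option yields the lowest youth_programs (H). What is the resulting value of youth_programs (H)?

-27997

Policy A (Y − 40):
  E = 143
  B = 156
  F = 257 + 5·143 + 5·156 = 1752
  Y = 106 − 6·1752 (−40 from intervention) = -10446
  S = 296 + 2·143 − 3·1752 + 3·(-10446) = -36012
  H = -21 − 6·143 + 6·1752 + (-36012) = -26379
Policy B (B − 10):
  E = 143
  B = 156 − 10 = 146
  F = 257 + 5·143 + 5·146 = 1702
  Y = 106 − 6·1702 = -10106
  S = 296 + 2·143 − 3·1702 + 3·(-10106) = -34842
  H = -21 − 6·143 + 6·1702 + (-34842) = -25509
Policy C (E + 22):
  E = 143 + 22 = 165
  B = 156
  F = 257 + 5·165 + 5·156 = 1862
  Y = 106 − 6·1862 = -11066
  S = 296 + 2·165 − 3·1862 + 3·(-11066) = -38158
  H = -21 − 6·165 + 6·1862 + (-38158) = -27997
Comparing — Policy A: H=-26379, Policy B: H=-25509, Policy C: H=-27997. Lowest is -27997 (Policy C).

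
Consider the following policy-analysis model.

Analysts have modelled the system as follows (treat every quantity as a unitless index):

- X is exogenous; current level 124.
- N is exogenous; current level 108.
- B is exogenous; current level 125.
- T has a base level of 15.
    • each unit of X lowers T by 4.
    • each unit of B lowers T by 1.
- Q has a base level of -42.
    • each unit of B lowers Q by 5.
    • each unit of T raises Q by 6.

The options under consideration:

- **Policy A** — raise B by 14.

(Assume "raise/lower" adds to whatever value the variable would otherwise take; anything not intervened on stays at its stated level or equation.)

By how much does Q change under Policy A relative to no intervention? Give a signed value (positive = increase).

Baseline:
  X = 124
  B = 125
  T = 15 − 4·124 − 125 = -606
  Q = -42 − 5·125 + 6·(-606) = -4303
Policy A (B + 14):
  X = 124
  B = 125 + 14 = 139
  T = 15 − 4·124 − 139 = -620
  Q = -42 − 5·139 + 6·(-620) = -4457
Change in Q: -4457 − (-4303) = -154

-154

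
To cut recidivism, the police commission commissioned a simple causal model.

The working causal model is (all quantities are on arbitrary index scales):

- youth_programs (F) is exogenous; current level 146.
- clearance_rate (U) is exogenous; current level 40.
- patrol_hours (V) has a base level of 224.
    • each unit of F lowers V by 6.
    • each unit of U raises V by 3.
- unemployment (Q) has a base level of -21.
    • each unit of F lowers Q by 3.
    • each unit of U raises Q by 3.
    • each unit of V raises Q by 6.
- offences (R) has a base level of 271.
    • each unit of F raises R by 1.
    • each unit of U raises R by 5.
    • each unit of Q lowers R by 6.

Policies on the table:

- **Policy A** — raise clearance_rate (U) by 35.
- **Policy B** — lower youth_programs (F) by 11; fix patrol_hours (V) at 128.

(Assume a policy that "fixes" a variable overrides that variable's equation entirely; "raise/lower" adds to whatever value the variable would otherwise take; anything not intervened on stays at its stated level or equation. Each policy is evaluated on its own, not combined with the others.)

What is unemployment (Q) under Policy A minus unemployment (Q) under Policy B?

-3258

Policy A (U + 35):
  F = 146
  U = 40 + 35 = 75
  V = 224 − 6·146 + 3·75 = -427
  Q = -21 − 3·146 + 3·75 + 6·(-427) = -2796
Policy B (F − 11, V := 128):
  F = 146 − 11 = 135
  U = 40
  V = 128
  Q = -21 − 3·135 + 3·40 + 6·128 = 462
Q: -2796 − 462 = -3258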